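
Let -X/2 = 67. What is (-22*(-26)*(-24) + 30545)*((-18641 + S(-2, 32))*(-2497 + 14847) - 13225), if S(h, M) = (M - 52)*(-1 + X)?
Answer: -3311007897775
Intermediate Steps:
X = -134 (X = -2*67 = -134)
S(h, M) = 7020 - 135*M (S(h, M) = (M - 52)*(-1 - 134) = (-52 + M)*(-135) = 7020 - 135*M)
(-22*(-26)*(-24) + 30545)*((-18641 + S(-2, 32))*(-2497 + 14847) - 13225) = (-22*(-26)*(-24) + 30545)*((-18641 + (7020 - 135*32))*(-2497 + 14847) - 13225) = (572*(-24) + 30545)*((-18641 + (7020 - 4320))*12350 - 13225) = (-13728 + 30545)*((-18641 + 2700)*12350 - 13225) = 16817*(-15941*12350 - 13225) = 16817*(-196871350 - 13225) = 16817*(-196884575) = -3311007897775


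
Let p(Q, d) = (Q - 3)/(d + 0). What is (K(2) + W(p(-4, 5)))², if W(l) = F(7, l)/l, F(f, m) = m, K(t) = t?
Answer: 9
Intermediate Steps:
p(Q, d) = (-3 + Q)/d
W(l) = 1 (W(l) = l/l = 1)
(K(2) + W(p(-4, 5)))² = (2 + 1)² = 3² = 9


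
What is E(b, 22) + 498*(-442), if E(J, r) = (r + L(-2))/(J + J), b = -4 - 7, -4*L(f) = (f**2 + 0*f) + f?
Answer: -9685147/44 ≈ -2.2012e+5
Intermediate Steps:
L(f) = -f/4 - f**2/4 (L(f) = -((f**2 + 0*f) + f)/4 = -((f**2 + 0) + f)/4 = -(f**2 + f)/4 = -(f + f**2)/4 = -f/4 - f**2/4)
b = -11
E(J, r) = (-1/2 + r)/(2*J) (E(J, r) = (r - 1/4*(-2)*(1 - 2))/(J + J) = (r - 1/4*(-2)*(-1))/((2*J)) = (r - 1/2)*(1/(2*J)) = (-1/2 + r)*(1/(2*J)) = (-1/2 + r)/(2*J))
E(b, 22) + 498*(-442) = (1/4)*(-1 + 2*22)/(-11) + 498*(-442) = (1/4)*(-1/11)*(-1 + 44) - 220116 = (1/4)*(-1/11)*43 - 220116 = -43/44 - 220116 = -9685147/44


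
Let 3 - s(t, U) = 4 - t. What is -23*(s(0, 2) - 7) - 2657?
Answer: -2473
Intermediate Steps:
s(t, U) = -1 + t (s(t, U) = 3 - (4 - t) = 3 + (-4 + t) = -1 + t)
-23*(s(0, 2) - 7) - 2657 = -23*((-1 + 0) - 7) - 2657 = -23*(-1 - 7) - 2657 = -23*(-8) - 2657 = 184 - 2657 = -2473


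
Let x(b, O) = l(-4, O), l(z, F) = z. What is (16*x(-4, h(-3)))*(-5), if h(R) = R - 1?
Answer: 320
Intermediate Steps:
h(R) = -1 + R
x(b, O) = -4
(16*x(-4, h(-3)))*(-5) = (16*(-4))*(-5) = -64*(-5) = 320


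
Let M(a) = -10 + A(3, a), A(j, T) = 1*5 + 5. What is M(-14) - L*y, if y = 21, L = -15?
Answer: 315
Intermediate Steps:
A(j, T) = 10 (A(j, T) = 5 + 5 = 10)
M(a) = 0 (M(a) = -10 + 10 = 0)
M(-14) - L*y = 0 - (-15)*21 = 0 - 1*(-315) = 0 + 315 = 315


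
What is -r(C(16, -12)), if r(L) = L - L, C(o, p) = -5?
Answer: 0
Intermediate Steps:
r(L) = 0
-r(C(16, -12)) = -1*0 = 0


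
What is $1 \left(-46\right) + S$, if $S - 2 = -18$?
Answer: $-62$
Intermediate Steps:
$S = -16$ ($S = 2 - 18 = -16$)
$1 \left(-46\right) + S = 1 \left(-46\right) - 16 = -46 - 16 = -62$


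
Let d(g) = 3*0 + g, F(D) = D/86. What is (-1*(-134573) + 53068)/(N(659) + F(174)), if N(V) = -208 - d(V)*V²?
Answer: -2689521/4102076518 ≈ -0.00065565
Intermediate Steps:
F(D) = D/86 (F(D) = D*(1/86) = D/86)
d(g) = g (d(g) = 0 + g = g)
N(V) = -208 - V³ (N(V) = -208 - V*V² = -208 - V³)
(-1*(-134573) + 53068)/(N(659) + F(174)) = (-1*(-134573) + 53068)/((-208 - 1*659³) + (1/86)*174) = (134573 + 53068)/((-208 - 1*286191179) + 87/43) = 187641/((-208 - 286191179) + 87/43) = 187641/(-286191387 + 87/43) = 187641/(-12306229554/43) = 187641*(-43/12306229554) = -2689521/4102076518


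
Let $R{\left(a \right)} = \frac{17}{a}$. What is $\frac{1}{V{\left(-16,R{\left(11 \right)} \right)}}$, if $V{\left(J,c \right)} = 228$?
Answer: $\frac{1}{228} \approx 0.004386$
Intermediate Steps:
$\frac{1}{V{\left(-16,R{\left(11 \right)} \right)}} = \frac{1}{228}$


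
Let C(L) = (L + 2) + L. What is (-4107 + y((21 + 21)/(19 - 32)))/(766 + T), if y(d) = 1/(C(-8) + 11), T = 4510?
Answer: -6161/7914 ≈ -0.77849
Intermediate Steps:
C(L) = 2 + 2*L (C(L) = (2 + L) + L = 2 + 2*L)
y(d) = -⅓ (y(d) = 1/((2 + 2*(-8)) + 11) = 1/((2 - 16) + 11) = 1/(-14 + 11) = 1/(-3) = -⅓)
(-4107 + y((21 + 21)/(19 - 32)))/(766 + T) = (-4107 - ⅓)/(766 + 4510) = -12322/3/5276 = -12322/3*1/5276 = -6161/7914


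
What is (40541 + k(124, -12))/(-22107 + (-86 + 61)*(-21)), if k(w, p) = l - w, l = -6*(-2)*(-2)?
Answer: -40393/21582 ≈ -1.8716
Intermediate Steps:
l = -24 (l = 12*(-2) = -24)
k(w, p) = -24 - w
(40541 + k(124, -12))/(-22107 + (-86 + 61)*(-21)) = (40541 + (-24 - 1*124))/(-22107 + (-86 + 61)*(-21)) = (40541 + (-24 - 124))/(-22107 - 25*(-21)) = (40541 - 148)/(-22107 + 525) = 40393/(-21582) = 40393*(-1/21582) = -40393/21582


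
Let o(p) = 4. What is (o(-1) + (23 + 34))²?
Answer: 3721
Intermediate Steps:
(o(-1) + (23 + 34))² = (4 + (23 + 34))² = (4 + 57)² = 61² = 3721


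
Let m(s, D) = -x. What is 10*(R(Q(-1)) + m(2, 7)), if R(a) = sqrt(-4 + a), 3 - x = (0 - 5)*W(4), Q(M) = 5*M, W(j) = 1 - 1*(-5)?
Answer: -330 + 30*I ≈ -330.0 + 30.0*I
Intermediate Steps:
W(j) = 6 (W(j) = 1 + 5 = 6)
x = 33 (x = 3 - (0 - 5)*6 = 3 - (-5)*6 = 3 - 1*(-30) = 3 + 30 = 33)
m(s, D) = -33 (m(s, D) = -1*33 = -33)
10*(R(Q(-1)) + m(2, 7)) = 10*(sqrt(-4 + 5*(-1)) - 33) = 10*(sqrt(-4 - 5) - 33) = 10*(sqrt(-9) - 33) = 10*(3*I - 33) = 10*(-33 + 3*I) = -330 + 30*I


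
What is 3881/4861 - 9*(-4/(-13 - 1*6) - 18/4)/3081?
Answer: 153836935/189705386 ≈ 0.81093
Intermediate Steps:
3881/4861 - 9*(-4/(-13 - 1*6) - 18/4)/3081 = 3881*(1/4861) - 9*(-4/(-13 - 6) - 18*1/4)*(1/3081) = 3881/4861 - 9*(-4/(-19) - 9/2)*(1/3081) = 3881/4861 - 9*(-4*(-1/19) - 9/2)*(1/3081) = 3881/4861 - 9*(4/19 - 9/2)*(1/3081) = 3881/4861 - 9*(-163/38)*(1/3081) = 3881/4861 + (1467/38)*(1/3081) = 3881/4861 + 489/39026 = 153836935/189705386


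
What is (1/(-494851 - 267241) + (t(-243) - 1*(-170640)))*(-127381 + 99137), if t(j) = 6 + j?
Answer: -916960970072575/190523 ≈ -4.8129e+9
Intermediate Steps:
(1/(-494851 - 267241) + (t(-243) - 1*(-170640)))*(-127381 + 99137) = (1/(-494851 - 267241) + ((6 - 243) - 1*(-170640)))*(-127381 + 99137) = (1/(-762092) + (-237 + 170640))*(-28244) = (-1/762092 + 170403)*(-28244) = (129862763075/762092)*(-28244) = -916960970072575/190523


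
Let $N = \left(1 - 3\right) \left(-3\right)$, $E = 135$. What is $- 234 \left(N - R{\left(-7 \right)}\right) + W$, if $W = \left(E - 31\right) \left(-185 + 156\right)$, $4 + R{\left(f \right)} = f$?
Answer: $-6994$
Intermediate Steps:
$R{\left(f \right)} = -4 + f$
$N = 6$ ($N = \left(-2\right) \left(-3\right) = 6$)
$W = -3016$ ($W = \left(135 - 31\right) \left(-185 + 156\right) = 104 \left(-29\right) = -3016$)
$- 234 \left(N - R{\left(-7 \right)}\right) + W = - 234 \left(6 - \left(-4 - 7\right)\right) - 3016 = - 234 \left(6 - -11\right) - 3016 = - 234 \left(6 + 11\right) - 3016 = \left(-234\right) 17 - 3016 = -3978 - 3016 = -6994$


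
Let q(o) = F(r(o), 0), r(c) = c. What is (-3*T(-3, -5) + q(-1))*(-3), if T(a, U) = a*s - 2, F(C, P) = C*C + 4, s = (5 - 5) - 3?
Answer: 48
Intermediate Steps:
s = -3 (s = 0 - 3 = -3)
F(C, P) = 4 + C² (F(C, P) = C² + 4 = 4 + C²)
q(o) = 4 + o²
T(a, U) = -2 - 3*a (T(a, U) = a*(-3) - 2 = -3*a - 2 = -2 - 3*a)
(-3*T(-3, -5) + q(-1))*(-3) = (-3*(-2 - 3*(-3)) + (4 + (-1)²))*(-3) = (-3*(-2 + 9) + (4 + 1))*(-3) = (-3*7 + 5)*(-3) = (-21 + 5)*(-3) = -16*(-3) = 48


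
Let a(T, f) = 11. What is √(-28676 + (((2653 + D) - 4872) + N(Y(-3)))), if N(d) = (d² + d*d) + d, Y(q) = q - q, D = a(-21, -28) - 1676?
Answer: 4*I*√2035 ≈ 180.44*I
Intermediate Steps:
D = -1665 (D = 11 - 1676 = -1665)
Y(q) = 0
N(d) = d + 2*d² (N(d) = (d² + d²) + d = 2*d² + d = d + 2*d²)
√(-28676 + (((2653 + D) - 4872) + N(Y(-3)))) = √(-28676 + (((2653 - 1665) - 4872) + 0*(1 + 2*0))) = √(-28676 + ((988 - 4872) + 0*(1 + 0))) = √(-28676 + (-3884 + 0*1)) = √(-28676 + (-3884 + 0)) = √(-28676 - 3884) = √(-32560) = 4*I*√2035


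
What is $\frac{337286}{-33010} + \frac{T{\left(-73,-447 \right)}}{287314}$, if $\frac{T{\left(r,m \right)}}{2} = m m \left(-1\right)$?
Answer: $- \frac{27524594996}{2371058785} \approx -11.609$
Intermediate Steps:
$T{\left(r,m \right)} = - 2 m^{2}$ ($T{\left(r,m \right)} = 2 m m \left(-1\right) = 2 m^{2} \left(-1\right) = 2 \left(- m^{2}\right) = - 2 m^{2}$)
$\frac{337286}{-33010} + \frac{T{\left(-73,-447 \right)}}{287314} = \frac{337286}{-33010} + \frac{\left(-2\right) \left(-447\right)^{2}}{287314} = 337286 \left(- \frac{1}{33010}\right) + \left(-2\right) 199809 \cdot \frac{1}{287314} = - \frac{168643}{16505} - \frac{199809}{143657} = - \frac{27524594996}{2371058785}$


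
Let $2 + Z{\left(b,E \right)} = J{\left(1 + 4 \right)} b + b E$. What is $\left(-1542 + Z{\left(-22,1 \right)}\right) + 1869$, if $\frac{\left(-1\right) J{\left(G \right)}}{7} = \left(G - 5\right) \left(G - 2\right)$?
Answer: $303$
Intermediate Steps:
$J{\left(G \right)} = - 7 \left(-5 + G\right) \left(-2 + G\right)$ ($J{\left(G \right)} = - 7 \left(G - 5\right) \left(G - 2\right) = - 7 \left(-5 + G\right) \left(-2 + G\right)$)
$Z{\left(b,E \right)} = -2 + E b$ ($Z{\left(b,E \right)} = -2 + \left(\left(-70 - 7 \left(1 + 4\right)^{2} + 49 \left(1 + 4\right)\right) b + b E\right) = -2 + \left(\left(-70 - 7 \cdot 5^{2} + 49 \cdot 5\right) b + E b\right) = -2 + \left(\left(-70 - 175 + 245\right) b + E b\right) = -2 + \left(0 b + E b\right) = -2 + \left(0 + E b\right) = -2 + E b$)
$\left(-1542 + Z{\left(-22,1 \right)}\right) + 1869 = \left(-1542 + \left(-2 + 1 \left(-22\right)\right)\right) + 1869 = \left(-1542 - 24\right) + 1869 = -1566 + 1869 = 303$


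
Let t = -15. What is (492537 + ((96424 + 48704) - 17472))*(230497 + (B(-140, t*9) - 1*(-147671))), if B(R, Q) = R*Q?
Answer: 246258794124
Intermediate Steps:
B(R, Q) = Q*R
(492537 + ((96424 + 48704) - 17472))*(230497 + (B(-140, t*9) - 1*(-147671))) = (492537 + ((96424 + 48704) - 17472))*(230497 + (-15*9*(-140) - 1*(-147671))) = (492537 + (145128 - 17472))*(230497 + (-135*(-140) + 147671)) = (492537 + 127656)*(230497 + (18900 + 147671)) = 620193*(230497 + 166571) = 620193*397068 = 246258794124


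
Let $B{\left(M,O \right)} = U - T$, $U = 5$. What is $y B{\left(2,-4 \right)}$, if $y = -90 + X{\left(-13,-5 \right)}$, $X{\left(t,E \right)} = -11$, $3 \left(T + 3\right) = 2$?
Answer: $- \frac{2222}{3} \approx -740.67$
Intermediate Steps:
$T = - \frac{7}{3}$ ($T = -3 + \frac{1}{3} \cdot 2 = -3 + \frac{2}{3} = - \frac{7}{3} \approx -2.3333$)
$B{\left(M,O \right)} = \frac{22}{3}$ ($B{\left(M,O \right)} = 5 - - \frac{7}{3} = 5 + \frac{7}{3} = \frac{22}{3}$)
$y = -101$ ($y = -90 - 11 = -101$)
$y B{\left(2,-4 \right)} = \left(-101\right) \frac{22}{3} = - \frac{2222}{3}$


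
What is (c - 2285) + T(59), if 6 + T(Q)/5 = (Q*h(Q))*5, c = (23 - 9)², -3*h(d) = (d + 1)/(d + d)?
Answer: -2369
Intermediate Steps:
h(d) = -(1 + d)/(6*d) (h(d) = -(d + 1)/(3*(d + d)) = -(1 + d)/(3*(2*d)) = -(1 + d)*1/(2*d)/3 = -(1 + d)/(6*d))
c = 196 (c = 14² = 196)
T(Q) = -205/6 - 25*Q/6 (T(Q) = -30 + 5*((Q*((-1 - Q)/(6*Q)))*5) = -30 + 5*((-⅙ - Q/6)*5) = -30 + 5*(-⅚ - 5*Q/6) = -30 + (-25/6 - 25*Q/6) = -205/6 - 25*Q/6)
(c - 2285) + T(59) = (196 - 2285) + (-205/6 - 25/6*59) = -2089 + (-205/6 - 1475/6) = -2089 - 280 = -2369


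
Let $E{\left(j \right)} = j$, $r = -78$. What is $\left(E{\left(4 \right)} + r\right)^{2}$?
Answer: $5476$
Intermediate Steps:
$\left(E{\left(4 \right)} + r\right)^{2} = \left(4 - 78\right)^{2} = \left(-74\right)^{2} = 5476$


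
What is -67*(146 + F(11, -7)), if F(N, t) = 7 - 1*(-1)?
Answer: -10318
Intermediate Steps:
F(N, t) = 8 (F(N, t) = 7 + 1 = 8)
-67*(146 + F(11, -7)) = -67*(146 + 8) = -67*154 = -10318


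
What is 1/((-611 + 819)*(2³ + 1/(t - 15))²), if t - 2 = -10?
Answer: 529/6965712 ≈ 7.5943e-5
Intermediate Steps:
t = -8 (t = 2 - 10 = -8)
1/((-611 + 819)*(2³ + 1/(t - 15))²) = 1/((-611 + 819)*(2³ + 1/(-8 - 15))²) = 1/(208*(8 + 1/(-23))²) = 1/(208*(8 - 1/23)²) = 1/(208*(183/23)²) = 1/(208*(33489/529)) = 1/(6965712/529) = 529/6965712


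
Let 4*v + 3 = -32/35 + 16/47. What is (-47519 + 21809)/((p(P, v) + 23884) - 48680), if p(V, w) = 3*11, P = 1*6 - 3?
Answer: 25710/24763 ≈ 1.0382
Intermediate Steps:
v = -5879/6580 (v = -¾ + (-32/35 + 16/47)/4 = -¾ + (¼)*(-944/1645) = -¾ - 236/1645 = -5879/6580 ≈ -0.89347)
P = 3 (P = 6 - 3 = 3)
p(V, w) = 33
(-47519 + 21809)/((p(P, v) + 23884) - 48680) = (-47519 + 21809)/((33 + 23884) - 48680) = -25710/(23917 - 48680) = -25710/(-24763) = -25710*(-1/24763) = 25710/24763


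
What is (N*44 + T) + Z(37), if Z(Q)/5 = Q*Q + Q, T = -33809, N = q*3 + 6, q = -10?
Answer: -27835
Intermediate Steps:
N = -24 (N = -10*3 + 6 = -30 + 6 = -24)
Z(Q) = 5*Q + 5*Q**2 (Z(Q) = 5*(Q*Q + Q) = 5*(Q**2 + Q) = 5*(Q + Q**2) = 5*Q + 5*Q**2)
(N*44 + T) + Z(37) = (-24*44 - 33809) + 5*37*(1 + 37) = (-1056 - 33809) + 5*37*38 = -34865 + 7030 = -27835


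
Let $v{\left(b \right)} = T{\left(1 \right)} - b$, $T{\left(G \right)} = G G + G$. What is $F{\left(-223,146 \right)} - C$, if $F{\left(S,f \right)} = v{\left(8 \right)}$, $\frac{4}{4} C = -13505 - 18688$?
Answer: $32187$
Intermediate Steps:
$C = -32193$ ($C = -13505 - 18688 = -32193$)
$T{\left(G \right)} = G + G^{2}$ ($T{\left(G \right)} = G^{2} + G = G + G^{2}$)
$v{\left(b \right)} = 2 - b$ ($v{\left(b \right)} = 1 \left(1 + 1\right) - b = 1 \cdot 2 - b = 2 - b$)
$F{\left(S,f \right)} = -6$ ($F{\left(S,f \right)} = 2 - 8 = -6$)
$F{\left(-223,146 \right)} - C = -6 - -32193 = -6 + 32193 = 32187$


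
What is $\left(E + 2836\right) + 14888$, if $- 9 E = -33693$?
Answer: $\frac{64403}{3} \approx 21468.0$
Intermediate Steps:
$E = \frac{11231}{3}$ ($E = \left(- \frac{1}{9}\right) \left(-33693\right) = \frac{11231}{3} \approx 3743.7$)
$\left(E + 2836\right) + 14888 = \left(\frac{11231}{3} + 2836\right) + 14888 = \frac{19739}{3} + 14888 = \frac{64403}{3}$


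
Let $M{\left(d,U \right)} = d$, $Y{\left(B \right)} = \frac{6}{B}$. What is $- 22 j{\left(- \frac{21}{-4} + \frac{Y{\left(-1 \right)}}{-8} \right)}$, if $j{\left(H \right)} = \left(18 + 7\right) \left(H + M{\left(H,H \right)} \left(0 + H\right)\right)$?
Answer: $-23100$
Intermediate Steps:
$j{\left(H \right)} = 25 H + 25 H^{2}$ ($j{\left(H \right)} = \left(18 + 7\right) \left(H + H \left(0 + H\right)\right) = 25 \left(H + H H\right) = 25 \left(H + H^{2}\right) = 25 H + 25 H^{2}$)
$- 22 j{\left(- \frac{21}{-4} + \frac{Y{\left(-1 \right)}}{-8} \right)} = - 22 \cdot 25 \left(- \frac{21}{-4} + \frac{6 \frac{1}{-1}}{-8}\right) \left(1 + \left(- \frac{21}{-4} + \frac{6 \frac{1}{-1}}{-8}\right)\right) = - 22 \cdot 25 \left(\left(-21\right) \left(- \frac{1}{4}\right) + 6 \left(-1\right) \left(- \frac{1}{8}\right)\right) \left(1 + \left(\left(-21\right) \left(- \frac{1}{4}\right) + 6 \left(-1\right) \left(- \frac{1}{8}\right)\right)\right) = - 22 \cdot 25 \left(\frac{21}{4} - - \frac{3}{4}\right) \left(1 + \left(\frac{21}{4} - - \frac{3}{4}\right)\right) = - 22 \cdot 25 \left(\frac{21}{4} + \frac{3}{4}\right) \left(1 + \left(\frac{21}{4} + \frac{3}{4}\right)\right) = - 22 \cdot 25 \cdot 6 \left(1 + 6\right) = - 22 \cdot 25 \cdot 6 \cdot 7 = \left(-22\right) 1050 = -23100$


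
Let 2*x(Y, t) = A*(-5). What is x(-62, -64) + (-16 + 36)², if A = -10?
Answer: 425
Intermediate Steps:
x(Y, t) = 25 (x(Y, t) = (-10*(-5))/2 = (½)*50 = 25)
x(-62, -64) + (-16 + 36)² = 25 + (-16 + 36)² = 25 + 20² = 25 + 400 = 425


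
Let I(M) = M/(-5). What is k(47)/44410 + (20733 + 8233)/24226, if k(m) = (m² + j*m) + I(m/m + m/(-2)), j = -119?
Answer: 1204508293/1075876660 ≈ 1.1196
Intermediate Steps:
I(M) = -M/5 (I(M) = M*(-⅕) = -M/5)
k(m) = -⅕ + m² - 1189*m/10 (k(m) = (m² - 119*m) - (m/m + m/(-2))/5 = (m² - 119*m) - (1 + m*(-½))/5 = (m² - 119*m) - (1 - m/2)/5 = (m² - 119*m) + (-⅕ + m/10) = -⅕ + m² - 1189*m/10)
k(47)/44410 + (20733 + 8233)/24226 = (-⅕ + 47² - 1189/10*47)/44410 + (20733 + 8233)/24226 = (-⅕ + 2209 - 55883/10)*(1/44410) + 28966*(1/24226) = -6759/2*1/44410 + 14483/12113 = -6759/88820 + 14483/12113 = 1204508293/1075876660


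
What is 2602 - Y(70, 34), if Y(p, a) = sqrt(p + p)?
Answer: 2602 - 2*sqrt(35) ≈ 2590.2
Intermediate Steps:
Y(p, a) = sqrt(2)*sqrt(p) (Y(p, a) = sqrt(2*p) = sqrt(2)*sqrt(p))
2602 - Y(70, 34) = 2602 - sqrt(2)*sqrt(70) = 2602 - 2*sqrt(35)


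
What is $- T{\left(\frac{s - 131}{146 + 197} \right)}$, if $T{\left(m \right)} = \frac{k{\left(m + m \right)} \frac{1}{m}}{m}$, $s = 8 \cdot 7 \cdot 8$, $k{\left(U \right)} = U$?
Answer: $- \frac{686}{317} \approx -2.164$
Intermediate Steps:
$s = 448$ ($s = 56 \cdot 8 = 448$)
$T{\left(m \right)} = \frac{2}{m}$ ($T{\left(m \right)} = \frac{\left(m + m\right) \frac{1}{m}}{m} = \frac{2 m \frac{1}{m}}{m} = \frac{2}{m}$)
$- T{\left(\frac{s - 131}{146 + 197} \right)} = - \frac{2}{\left(448 - 131\right) \frac{1}{146 + 197}} = - \frac{2}{\left(448 - 131\right) \frac{1}{343}} = - \frac{2}{317 \cdot \frac{1}{343}} = - \frac{2}{\frac{317}{343}} = - \frac{2 \cdot 343}{317} = \left(-1\right) \frac{686}{317} = - \frac{686}{317}$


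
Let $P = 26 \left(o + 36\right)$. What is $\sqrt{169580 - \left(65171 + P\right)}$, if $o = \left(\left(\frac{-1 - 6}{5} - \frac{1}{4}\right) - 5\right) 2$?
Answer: $\frac{\sqrt{2595470}}{5} \approx 322.21$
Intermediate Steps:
$o = - \frac{133}{10}$ ($o = \left(\left(\left(-1 - 6\right) \frac{1}{5} - \frac{1}{4}\right) - 5\right) 2 = \left(\left(\left(-7\right) \frac{1}{5} - \frac{1}{4}\right) - 5\right) 2 = \left(\left(- \frac{7}{5} - \frac{1}{4}\right) - 5\right) 2 = \left(- \frac{33}{20} - 5\right) 2 = \left(- \frac{133}{20}\right) 2 = - \frac{133}{10} \approx -13.3$)
$P = \frac{2951}{5}$ ($P = 26 \left(- \frac{133}{10} + 36\right) = 26 \cdot \frac{227}{10} = \frac{2951}{5} \approx 590.2$)
$\sqrt{169580 - \left(65171 + P\right)} = \sqrt{169580 - \frac{328806}{5}} = \sqrt{\frac{519094}{5}} = \frac{\sqrt{2595470}}{5}$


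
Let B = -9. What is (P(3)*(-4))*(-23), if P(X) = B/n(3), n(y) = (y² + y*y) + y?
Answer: -276/7 ≈ -39.429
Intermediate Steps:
n(y) = y + 2*y² (n(y) = (y² + y²) + y = 2*y² + y = y + 2*y²)
P(X) = -3/7 (P(X) = -9*1/(3*(1 + 2*3)) = -9*1/(3*(1 + 6)) = -9/(3*7) = -9/21 = -9*1/21 = -3/7)
(P(3)*(-4))*(-23) = -3/7*(-4)*(-23) = (12/7)*(-23) = -276/7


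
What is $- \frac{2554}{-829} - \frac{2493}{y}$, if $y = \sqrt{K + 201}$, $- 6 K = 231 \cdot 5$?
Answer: $\frac{2554}{829} - \frac{2493 \sqrt{34}}{17} \approx -852.01$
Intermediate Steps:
$K = - \frac{385}{2}$ ($K = - \frac{231 \cdot 5}{6} = \left(- \frac{1}{6}\right) 1155 = - \frac{385}{2} \approx -192.5$)
$y = \frac{\sqrt{34}}{2}$ ($y = \sqrt{- \frac{385}{2} + 201} = \sqrt{\frac{17}{2}} = \frac{\sqrt{34}}{2} \approx 2.9155$)
$- \frac{2554}{-829} - \frac{2493}{y} = - \frac{2554}{-829} - \frac{2493}{\frac{1}{2} \sqrt{34}} = \left(-2554\right) \left(- \frac{1}{829}\right) - 2493 \frac{\sqrt{34}}{17} = \frac{2554}{829} - \frac{2493 \sqrt{34}}{17}$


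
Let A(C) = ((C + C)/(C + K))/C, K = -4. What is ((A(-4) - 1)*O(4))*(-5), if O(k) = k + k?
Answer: 50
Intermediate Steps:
O(k) = 2*k
A(C) = 2/(-4 + C) (A(C) = ((C + C)/(C - 4))/C = ((2*C)/(-4 + C))/C = (2*C/(-4 + C))/C = 2/(-4 + C))
((A(-4) - 1)*O(4))*(-5) = ((2/(-4 - 4) - 1)*(2*4))*(-5) = ((2/(-8) - 1)*8)*(-5) = ((2*(-⅛) - 1)*8)*(-5) = ((-¼ - 1)*8)*(-5) = -5/4*8*(-5) = -10*(-5) = 50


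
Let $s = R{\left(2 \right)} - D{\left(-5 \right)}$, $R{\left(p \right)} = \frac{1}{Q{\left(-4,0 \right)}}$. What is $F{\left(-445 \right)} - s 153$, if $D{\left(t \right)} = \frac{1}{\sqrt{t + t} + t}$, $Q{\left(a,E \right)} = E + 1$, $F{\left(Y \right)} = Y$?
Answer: $- \frac{4339}{7} - \frac{153 i \sqrt{10}}{35} \approx -619.86 - 13.824 i$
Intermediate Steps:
$Q{\left(a,E \right)} = 1 + E$
$R{\left(p \right)} = 1$ ($R{\left(p \right)} = \frac{1}{1 + 0} = 1^{-1} = 1$)
$D{\left(t \right)} = \frac{1}{t + \sqrt{2} \sqrt{t}}$ ($D{\left(t \right)} = \frac{1}{\sqrt{2 t} + t} = \frac{1}{\sqrt{2} \sqrt{t} + t} = \frac{1}{t + \sqrt{2} \sqrt{t}}$)
$s = 1 - \frac{1}{-5 + i \sqrt{10}}$ ($s = 1 - \frac{1}{-5 + \sqrt{2} \sqrt{-5}} = 1 - \frac{1}{-5 + \sqrt{2} i \sqrt{5}} = 1 - \frac{1}{-5 + i \sqrt{10}} \approx 1.1429 + 0.090351 i$)
$F{\left(-445 \right)} - s 153 = -445 - \left(\frac{8}{7} + \frac{i \sqrt{10}}{35}\right) 153 = -445 - \left(\frac{1224}{7} + \frac{153 i \sqrt{10}}{35}\right) = - \frac{4339}{7} - \frac{153 i \sqrt{10}}{35}$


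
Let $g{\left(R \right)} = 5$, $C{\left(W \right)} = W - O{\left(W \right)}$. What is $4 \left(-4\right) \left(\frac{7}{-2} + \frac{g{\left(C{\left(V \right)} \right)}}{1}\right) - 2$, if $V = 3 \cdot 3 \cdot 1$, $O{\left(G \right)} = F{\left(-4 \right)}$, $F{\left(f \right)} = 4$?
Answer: $-26$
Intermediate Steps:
$O{\left(G \right)} = 4$
$V = 9$ ($V = 9 \cdot 1 = 9$)
$C{\left(W \right)} = -4 + W$ ($C{\left(W \right)} = W - 4 = -4 + W$)
$4 \left(-4\right) \left(\frac{7}{-2} + \frac{g{\left(C{\left(V \right)} \right)}}{1}\right) - 2 = 4 \left(-4\right) \left(\frac{7}{-2} + \frac{5}{1}\right) - 2 = - 16 \left(7 \left(- \frac{1}{2}\right) + 5 \cdot 1\right) - 2 = - 16 \left(- \frac{7}{2} + 5\right) - 2 = \left(-16\right) \frac{3}{2} - 2 = -24 - 2 = -26$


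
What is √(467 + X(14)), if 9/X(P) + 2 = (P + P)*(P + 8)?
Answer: √176062658/614 ≈ 21.611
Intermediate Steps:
X(P) = 9/(-2 + 2*P*(8 + P)) (X(P) = 9/(-2 + (P + P)*(P + 8)) = 9/(-2 + (2*P)*(8 + P)) = 9/(-2 + 2*P*(8 + P)))
√(467 + X(14)) = √(467 + 9/(2*(-1 + 14² + 8*14))) = √(467 + 9/(2*(-1 + 196 + 112))) = √(467 + (9/2)/307) = √(467 + (9/2)*(1/307)) = √(467 + 9/614) = √(286747/614) = √176062658/614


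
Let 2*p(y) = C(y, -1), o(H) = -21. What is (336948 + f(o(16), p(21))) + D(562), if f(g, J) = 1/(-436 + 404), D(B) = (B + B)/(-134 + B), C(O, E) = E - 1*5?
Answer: 1153718837/3424 ≈ 3.3695e+5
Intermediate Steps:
C(O, E) = -5 + E (C(O, E) = E - 5 = -5 + E)
p(y) = -3 (p(y) = (-5 - 1)/2 = (½)*(-6) = -3)
D(B) = 2*B/(-134 + B) (D(B) = (2*B)/(-134 + B) = 2*B/(-134 + B))
f(g, J) = -1/32 (f(g, J) = 1/(-32) = -1/32)
(336948 + f(o(16), p(21))) + D(562) = (336948 - 1/32) + 2*562/(-134 + 562) = 10782335/32 + 2*562/428 = 10782335/32 + 2*562*(1/428) = 10782335/32 + 281/107 = 1153718837/3424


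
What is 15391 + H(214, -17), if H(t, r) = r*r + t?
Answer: 15894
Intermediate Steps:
H(t, r) = t + r² (H(t, r) = r² + t = t + r²)
15391 + H(214, -17) = 15391 + (214 + (-17)²) = 15391 + (214 + 289) = 15391 + 503 = 15894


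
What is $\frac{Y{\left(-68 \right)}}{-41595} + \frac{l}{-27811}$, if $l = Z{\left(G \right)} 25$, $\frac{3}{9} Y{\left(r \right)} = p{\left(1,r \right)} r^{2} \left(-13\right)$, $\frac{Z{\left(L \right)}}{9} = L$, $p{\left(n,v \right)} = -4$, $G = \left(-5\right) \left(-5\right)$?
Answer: $- \frac{6765089953}{385599515} \approx -17.544$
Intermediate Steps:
$G = 25$
$Z{\left(L \right)} = 9 L$
$Y{\left(r \right)} = 156 r^{2}$ ($Y{\left(r \right)} = 3 - 4 r^{2} \left(-13\right) = 3 \cdot 52 r^{2} = 156 r^{2}$)
$l = 5625$ ($l = 9 \cdot 25 \cdot 25 = 225 \cdot 25 = 5625$)
$\frac{Y{\left(-68 \right)}}{-41595} + \frac{l}{-27811} = \frac{156 \left(-68\right)^{2}}{-41595} + \frac{5625}{-27811} = 156 \cdot 4624 \left(- \frac{1}{41595}\right) + 5625 \left(- \frac{1}{27811}\right) = 721344 \left(- \frac{1}{41595}\right) - \frac{5625}{27811} = - \frac{240448}{13865} - \frac{5625}{27811} = - \frac{6765089953}{385599515}$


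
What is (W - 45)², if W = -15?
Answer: 3600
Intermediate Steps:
(W - 45)² = (-15 - 45)² = (-60)² = 3600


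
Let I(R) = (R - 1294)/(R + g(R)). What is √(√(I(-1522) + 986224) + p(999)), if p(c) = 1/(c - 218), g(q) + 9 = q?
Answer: √(1444069 + 1477652*√574525883279)/33583 ≈ 31.513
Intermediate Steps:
g(q) = -9 + q
I(R) = (-1294 + R)/(-9 + 2*R) (I(R) = (R - 1294)/(R + (-9 + R)) = (-1294 + R)/(-9 + 2*R))
p(c) = 1/(-218 + c)
√(√(I(-1522) + 986224) + p(999)) = √(√((-1294 - 1522)/(-9 + 2*(-1522)) + 986224) + 1/(-218 + 999)) = √(√(-2816/(-9 - 3044) + 986224) + 1/781) = √(√(-2816/(-3053) + 986224) + 1/781) = √(√(-1/3053*(-2816) + 986224) + 1/781) = √(√(2816/3053 + 986224) + 1/781) = √(√(3010944688/3053) + 1/781) = √(4*√574525883279/3053 + 1/781) = √(1/781 + 4*√574525883279/3053)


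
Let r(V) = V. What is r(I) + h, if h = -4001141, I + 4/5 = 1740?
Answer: -19997009/5 ≈ -3.9994e+6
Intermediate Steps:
I = 8696/5 (I = -4/5 + 1740 = 8696/5 ≈ 1739.2)
r(I) + h = 8696/5 - 4001141 = -19997009/5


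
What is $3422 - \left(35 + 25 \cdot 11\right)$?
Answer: $3112$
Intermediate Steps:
$3422 - \left(35 + 25 \cdot 11\right) = 3422 - \left(35 + 275\right) = 3422 - 310 = 3112$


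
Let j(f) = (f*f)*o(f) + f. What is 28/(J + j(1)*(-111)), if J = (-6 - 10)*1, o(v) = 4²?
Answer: -28/1903 ≈ -0.014714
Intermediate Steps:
o(v) = 16
j(f) = f + 16*f² (j(f) = (f*f)*16 + f = f²*16 + f = 16*f² + f = f + 16*f²)
J = -16 (J = -16*1 = -16)
28/(J + j(1)*(-111)) = 28/(-16 + (1*(1 + 16*1))*(-111)) = 28/(-16 + (1*(1 + 16))*(-111)) = 28/(-16 + (1*17)*(-111)) = 28/(-16 + 17*(-111)) = 28/(-16 - 1887) = 28/(-1903) = 28*(-1/1903) = -28/1903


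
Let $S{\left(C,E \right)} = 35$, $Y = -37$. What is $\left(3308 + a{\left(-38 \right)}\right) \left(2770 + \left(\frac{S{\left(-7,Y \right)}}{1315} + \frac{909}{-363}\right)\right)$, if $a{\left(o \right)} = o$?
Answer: $\frac{287991738360}{31823} \approx 9.0498 \cdot 10^{6}$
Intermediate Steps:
$\left(3308 + a{\left(-38 \right)}\right) \left(2770 + \left(\frac{S{\left(-7,Y \right)}}{1315} + \frac{909}{-363}\right)\right) = \left(3308 - 38\right) \left(2770 + \left(\frac{35}{1315} + \frac{909}{-363}\right)\right) = 3270 \left(2770 + \left(35 \cdot \frac{1}{1315} + 909 \left(- \frac{1}{363}\right)\right)\right) = 3270 \left(2770 + \left(\frac{7}{263} - \frac{303}{121}\right)\right) = 3270 \left(2770 - \frac{78842}{31823}\right) = 3270 \cdot \frac{88070868}{31823} = \frac{287991738360}{31823}$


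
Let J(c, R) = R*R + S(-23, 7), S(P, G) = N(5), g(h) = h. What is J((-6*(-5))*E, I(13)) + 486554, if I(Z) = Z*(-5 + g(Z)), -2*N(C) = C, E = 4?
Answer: 994735/2 ≈ 4.9737e+5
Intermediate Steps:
N(C) = -C/2
S(P, G) = -5/2 (S(P, G) = -½*5 = -5/2)
I(Z) = Z*(-5 + Z)
J(c, R) = -5/2 + R² (J(c, R) = R*R - 5/2 = R² - 5/2 = -5/2 + R²)
J((-6*(-5))*E, I(13)) + 486554 = (-5/2 + (13*(-5 + 13))²) + 486554 = (-5/2 + (13*8)²) + 486554 = (-5/2 + 104²) + 486554 = (-5/2 + 10816) + 486554 = 21627/2 + 486554 = 994735/2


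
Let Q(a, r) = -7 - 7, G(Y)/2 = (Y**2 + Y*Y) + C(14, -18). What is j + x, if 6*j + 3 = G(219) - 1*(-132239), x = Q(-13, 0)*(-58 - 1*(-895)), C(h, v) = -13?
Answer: 42291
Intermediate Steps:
G(Y) = -26 + 4*Y**2 (G(Y) = 2*((Y**2 + Y*Y) - 13) = 2*((Y**2 + Y**2) - 13) = 2*(2*Y**2 - 13) = 2*(-13 + 2*Y**2) = -26 + 4*Y**2)
Q(a, r) = -14
x = -11718 (x = -14*(-58 - 1*(-895)) = -14*(-58 + 895) = -14*837 = -11718)
j = 54009 (j = -1/2 + ((-26 + 4*219**2) - 1*(-132239))/6 = -1/2 + ((-26 + 4*47961) + 132239)/6 = -1/2 + ((-26 + 191844) + 132239)/6 = -1/2 + (191818 + 132239)/6 = -1/2 + (1/6)*324057 = -1/2 + 108019/2 = 54009)
j + x = 54009 - 11718 = 42291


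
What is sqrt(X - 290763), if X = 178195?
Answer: 2*I*sqrt(28142) ≈ 335.51*I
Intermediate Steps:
sqrt(X - 290763) = sqrt(178195 - 290763) = sqrt(-112568) = 2*I*sqrt(28142)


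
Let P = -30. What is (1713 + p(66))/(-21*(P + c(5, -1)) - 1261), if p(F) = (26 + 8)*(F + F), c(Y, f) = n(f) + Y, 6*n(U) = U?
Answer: -12402/1465 ≈ -8.4655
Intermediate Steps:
n(U) = U/6
c(Y, f) = Y + f/6 (c(Y, f) = f/6 + Y = Y + f/6)
p(F) = 68*F (p(F) = 34*(2*F) = 68*F)
(1713 + p(66))/(-21*(P + c(5, -1)) - 1261) = (1713 + 68*66)/(-21*(-30 + (5 + (1/6)*(-1))) - 1261) = (1713 + 4488)/(-21*(-30 + (5 - 1/6)) - 1261) = 6201/(-21*(-30 + 29/6) - 1261) = 6201/(-21*(-151/6) - 1261) = 6201/(1057/2 - 1261) = 6201/(-1465/2) = 6201*(-2/1465) = -12402/1465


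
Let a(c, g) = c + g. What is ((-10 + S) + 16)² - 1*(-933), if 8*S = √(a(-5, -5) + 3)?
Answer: 62009/64 + 3*I*√7/2 ≈ 968.89 + 3.9686*I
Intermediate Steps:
S = I*√7/8 (S = √((-5 - 5) + 3)/8 = √(-10 + 3)/8 = √(-7)/8 = (I*√7)/8 = I*√7/8 ≈ 0.33072*I)
((-10 + S) + 16)² - 1*(-933) = ((-10 + I*√7/8) + 16)² - 1*(-933) = (6 + I*√7/8)² + 933 = 933 + (6 + I*√7/8)²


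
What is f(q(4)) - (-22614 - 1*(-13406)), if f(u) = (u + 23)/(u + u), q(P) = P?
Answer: 73691/8 ≈ 9211.4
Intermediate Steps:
f(u) = (23 + u)/(2*u) (f(u) = (23 + u)/((2*u)) = (23 + u)*(1/(2*u)) = (23 + u)/(2*u))
f(q(4)) - (-22614 - 1*(-13406)) = (½)*(23 + 4)/4 - (-22614 - 1*(-13406)) = (½)*(¼)*27 - (-22614 + 13406) = 27/8 - 1*(-9208) = 27/8 + 9208 = 73691/8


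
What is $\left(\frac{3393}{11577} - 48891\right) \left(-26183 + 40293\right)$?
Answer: $- \frac{156595467540}{227} \approx -6.8985 \cdot 10^{8}$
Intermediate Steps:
$\left(\frac{3393}{11577} - 48891\right) \left(-26183 + 40293\right) = \left(3393 \cdot \frac{1}{11577} - 48891\right) 14110 = \left(\frac{1131}{3859} - 48891\right) 14110 = \left(- \frac{188669238}{3859}\right) 14110 = - \frac{156595467540}{227}$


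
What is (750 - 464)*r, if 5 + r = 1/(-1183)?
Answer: -130152/91 ≈ -1430.2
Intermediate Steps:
r = -5916/1183 (r = -5 + 1/(-1183) = -5 - 1/1183 = -5916/1183 ≈ -5.0008)
(750 - 464)*r = (750 - 464)*(-5916/1183) = 286*(-5916/1183) = -130152/91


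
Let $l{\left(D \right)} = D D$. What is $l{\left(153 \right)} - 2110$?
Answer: $21299$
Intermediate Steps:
$l{\left(D \right)} = D^{2}$
$l{\left(153 \right)} - 2110 = 153^{2} - 2110 = 23409 - 2110 = 21299$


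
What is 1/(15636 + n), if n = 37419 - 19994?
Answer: 1/33061 ≈ 3.0247e-5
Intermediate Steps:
n = 17425
1/(15636 + n) = 1/(15636 + 17425) = 1/33061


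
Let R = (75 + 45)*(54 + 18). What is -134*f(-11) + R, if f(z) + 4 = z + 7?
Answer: 9712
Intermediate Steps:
f(z) = 3 + z (f(z) = -4 + (z + 7) = -4 + (7 + z) = 3 + z)
R = 8640 (R = 120*72 = 8640)
-134*f(-11) + R = -134*(3 - 11) + 8640 = -134*(-8) + 8640 = 1072 + 8640 = 9712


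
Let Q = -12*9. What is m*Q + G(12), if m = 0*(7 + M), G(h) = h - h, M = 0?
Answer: 0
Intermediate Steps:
G(h) = 0
Q = -108
m = 0 (m = 0*(7 + 0) = 0*7 = 0)
m*Q + G(12) = 0*(-108) + 0 = 0 + 0 = 0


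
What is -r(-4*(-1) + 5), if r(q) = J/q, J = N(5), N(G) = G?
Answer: -5/9 ≈ -0.55556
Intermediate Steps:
J = 5
r(q) = 5/q
-r(-4*(-1) + 5) = -5/(-4*(-1) + 5) = -5/(4 + 5) = -5/9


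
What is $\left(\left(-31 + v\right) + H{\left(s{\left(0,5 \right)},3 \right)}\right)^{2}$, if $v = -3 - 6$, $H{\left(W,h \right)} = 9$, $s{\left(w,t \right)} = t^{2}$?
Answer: $961$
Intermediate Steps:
$v = -9$
$\left(\left(-31 + v\right) + H{\left(s{\left(0,5 \right)},3 \right)}\right)^{2} = \left(\left(-31 - 9\right) + 9\right)^{2} = \left(-40 + 9\right)^{2} = \left(-31\right)^{2} = 961$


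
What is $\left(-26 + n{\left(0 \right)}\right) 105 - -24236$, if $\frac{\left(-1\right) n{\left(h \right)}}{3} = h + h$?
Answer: $21506$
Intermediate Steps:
$n{\left(h \right)} = - 6 h$ ($n{\left(h \right)} = - 3 \left(h + h\right) = - 3 \cdot 2 h = - 6 h$)
$\left(-26 + n{\left(0 \right)}\right) 105 - -24236 = \left(-26 - 0\right) 105 - -24236 = \left(-26 + 0\right) 105 + 24236 = \left(-26\right) 105 + 24236 = -2730 + 24236 = 21506$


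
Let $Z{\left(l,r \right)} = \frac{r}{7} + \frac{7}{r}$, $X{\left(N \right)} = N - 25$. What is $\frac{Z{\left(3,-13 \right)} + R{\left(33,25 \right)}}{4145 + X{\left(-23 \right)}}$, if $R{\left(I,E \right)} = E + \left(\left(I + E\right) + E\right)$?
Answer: $\frac{9610}{372827} \approx 0.025776$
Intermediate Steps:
$X{\left(N \right)} = -25 + N$
$R{\left(I,E \right)} = I + 3 E$ ($R{\left(I,E \right)} = E + \left(\left(E + I\right) + E\right) = E + \left(I + 2 E\right) = I + 3 E$)
$Z{\left(l,r \right)} = \frac{7}{r} + \frac{r}{7}$ ($Z{\left(l,r \right)} = r \frac{1}{7} + \frac{7}{r} = \frac{r}{7} + \frac{7}{r} = \frac{7}{r} + \frac{r}{7}$)
$\frac{Z{\left(3,-13 \right)} + R{\left(33,25 \right)}}{4145 + X{\left(-23 \right)}} = \frac{\left(\frac{7}{-13} + \frac{1}{7} \left(-13\right)\right) + \left(33 + 3 \cdot 25\right)}{4145 - 48} = \frac{\left(7 \left(- \frac{1}{13}\right) - \frac{13}{7}\right) + \left(33 + 75\right)}{4145 - 48} = \frac{\left(- \frac{7}{13} - \frac{13}{7}\right) + 108}{4097} = \left(- \frac{218}{91} + 108\right) \frac{1}{4097} = \frac{9610}{91} \cdot \frac{1}{4097} = \frac{9610}{372827}$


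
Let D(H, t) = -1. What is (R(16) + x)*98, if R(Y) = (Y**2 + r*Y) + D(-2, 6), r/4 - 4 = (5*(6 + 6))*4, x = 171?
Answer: 1572116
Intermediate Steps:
r = 976 (r = 16 + 4*((5*(6 + 6))*4) = 16 + 4*((5*12)*4) = 16 + 4*(60*4) = 16 + 4*240 = 16 + 960 = 976)
R(Y) = -1 + Y**2 + 976*Y (R(Y) = (Y**2 + 976*Y) - 1 = -1 + Y**2 + 976*Y)
(R(16) + x)*98 = ((-1 + 16**2 + 976*16) + 171)*98 = ((-1 + 256 + 15616) + 171)*98 = (15871 + 171)*98 = 16042*98 = 1572116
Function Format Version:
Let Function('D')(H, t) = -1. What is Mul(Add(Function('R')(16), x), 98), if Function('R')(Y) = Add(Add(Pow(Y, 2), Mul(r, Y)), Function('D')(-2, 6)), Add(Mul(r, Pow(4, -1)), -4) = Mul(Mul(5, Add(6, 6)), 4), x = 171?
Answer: 1572116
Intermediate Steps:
r = 976 (r = Add(16, Mul(4, Mul(Mul(5, Add(6, 6)), 4))) = Add(16, Mul(4, Mul(Mul(5, 12), 4))) = Add(16, Mul(4, Mul(60, 4))) = Add(16, Mul(4, 240)) = Add(16, 960) = 976)
Function('R')(Y) = Add(-1, Pow(Y, 2), Mul(976, Y)) (Function('R')(Y) = Add(Add(Pow(Y, 2), Mul(976, Y)), -1) = Add(-1, Pow(Y, 2), Mul(976, Y)))
Mul(Add(Function('R')(16), x), 98) = Mul(Add(Add(-1, Pow(16, 2), Mul(976, 16)), 171), 98) = Mul(Add(Add(-1, 256, 15616), 171), 98) = Mul(Add(15871, 171), 98) = Mul(16042, 98) = 1572116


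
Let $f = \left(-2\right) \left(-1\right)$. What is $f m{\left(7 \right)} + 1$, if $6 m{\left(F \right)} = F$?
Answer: $\frac{10}{3} \approx 3.3333$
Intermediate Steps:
$m{\left(F \right)} = \frac{F}{6}$
$f = 2$
$f m{\left(7 \right)} + 1 = 2 \cdot \frac{1}{6} \cdot 7 + 1 = 2 \cdot \frac{7}{6} + 1 = \frac{7}{3} + 1 = \frac{10}{3}$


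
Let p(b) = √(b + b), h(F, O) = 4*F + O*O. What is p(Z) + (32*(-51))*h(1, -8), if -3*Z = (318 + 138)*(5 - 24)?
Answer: -110900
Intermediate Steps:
h(F, O) = O² + 4*F (h(F, O) = 4*F + O² = O² + 4*F)
Z = 2888 (Z = -(318 + 138)*(5 - 24)/3 = -152*(-19) = -⅓*(-8664) = 2888)
p(b) = √2*√b (p(b) = √(2*b) = √2*√b)
p(Z) + (32*(-51))*h(1, -8) = √2*√2888 + (32*(-51))*((-8)² + 4*1) = √2*(38*√2) - 1632*(64 + 4) = 76 - 1632*68 = 76 - 110976 = -110900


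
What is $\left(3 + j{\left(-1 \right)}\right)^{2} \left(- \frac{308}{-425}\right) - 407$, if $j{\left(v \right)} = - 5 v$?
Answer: $- \frac{153263}{425} \approx -360.62$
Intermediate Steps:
$\left(3 + j{\left(-1 \right)}\right)^{2} \left(- \frac{308}{-425}\right) - 407 = \left(3 - -5\right)^{2} \left(- \frac{308}{-425}\right) - 407 = \left(3 + 5\right)^{2} \left(\left(-308\right) \left(- \frac{1}{425}\right)\right) - 407 = 8^{2} \cdot \frac{308}{425} - 407 = 64 \cdot \frac{308}{425} - 407 = \frac{19712}{425} - 407 = - \frac{153263}{425}$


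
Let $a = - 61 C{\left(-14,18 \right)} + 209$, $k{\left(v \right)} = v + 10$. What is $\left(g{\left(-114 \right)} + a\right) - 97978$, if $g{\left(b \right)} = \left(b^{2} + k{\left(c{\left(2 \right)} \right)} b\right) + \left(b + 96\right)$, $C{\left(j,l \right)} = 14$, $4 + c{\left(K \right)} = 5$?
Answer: $-86899$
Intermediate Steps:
$c{\left(K \right)} = 1$ ($c{\left(K \right)} = -4 + 5 = 1$)
$k{\left(v \right)} = 10 + v$
$a = -645$ ($a = \left(-61\right) 14 + 209 = -854 + 209 = -645$)
$g{\left(b \right)} = 96 + b^{2} + 12 b$ ($g{\left(b \right)} = \left(b^{2} + \left(10 + 1\right) b\right) + \left(b + 96\right) = \left(b^{2} + 11 b\right) + \left(96 + b\right) = 96 + b^{2} + 12 b$)
$\left(g{\left(-114 \right)} + a\right) - 97978 = \left(\left(96 + \left(-114\right)^{2} + 12 \left(-114\right)\right) - 645\right) - 97978 = \left(\left(96 + 12996 - 1368\right) - 645\right) - 97978 = \left(11724 - 645\right) - 97978 = 11079 - 97978 = -86899$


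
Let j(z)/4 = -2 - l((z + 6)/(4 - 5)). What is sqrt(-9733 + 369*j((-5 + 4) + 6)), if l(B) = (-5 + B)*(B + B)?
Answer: I*sqrt(532237) ≈ 729.55*I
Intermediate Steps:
l(B) = 2*B*(-5 + B) (l(B) = (-5 + B)*(2*B) = 2*B*(-5 + B))
j(z) = -8 - 8*(-11 - z)*(-6 - z) (j(z) = 4*(-2 - 2*(z + 6)/(4 - 5)*(-5 + (z + 6)/(4 - 5))) = 4*(-2 - 2*(6 + z)/(-1)*(-5 + (6 + z)/(-1))) = 4*(-2 - 2*(6 + z)*(-1)*(-5 + (6 + z)*(-1))) = 4*(-2 - 2*(-6 - z)*(-5 + (-6 - z))) = 4*(-2 - 2*(-6 - z)*(-11 - z)) = 4*(-2 - 2*(-11 - z)*(-6 - z)) = -8 - 8*(-11 - z)*(-6 - z))
sqrt(-9733 + 369*j((-5 + 4) + 6)) = sqrt(-9733 + 369*(-8 - 8*(6 + ((-5 + 4) + 6))*(11 + ((-5 + 4) + 6)))) = sqrt(-9733 + 369*(-8 - 8*(6 + (-1 + 6))*(11 + (-1 + 6)))) = sqrt(-9733 + 369*(-8 - 8*(6 + 5)*(11 + 5))) = sqrt(-9733 + 369*(-8 - 8*11*16)) = sqrt(-9733 + 369*(-8 - 1408)) = sqrt(-9733 + 369*(-1416)) = sqrt(-9733 - 522504) = sqrt(-532237) = I*sqrt(532237)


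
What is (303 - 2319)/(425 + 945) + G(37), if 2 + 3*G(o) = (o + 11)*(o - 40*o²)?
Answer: -1799296634/2055 ≈ -8.7557e+5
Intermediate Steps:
G(o) = -⅔ + (11 + o)*(o - 40*o²)/3 (G(o) = -⅔ + ((o + 11)*(o - 40*o²))/3 = -⅔ + ((11 + o)*(o - 40*o²))/3 = -⅔ + (11 + o)*(o - 40*o²)/3)
(303 - 2319)/(425 + 945) + G(37) = (303 - 2319)/(425 + 945) + (-⅔ - 439/3*37² - 40/3*37³ + (11/3)*37) = -2016/1370 + (-⅔ - 439/3*1369 - 40/3*50653 + 407/3) = -2016*1/1370 + (-⅔ - 600991/3 - 2026120/3 + 407/3) = -1008/685 - 2626706/3 = -1799296634/2055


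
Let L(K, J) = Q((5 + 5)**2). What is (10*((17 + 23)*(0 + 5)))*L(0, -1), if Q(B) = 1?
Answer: 2000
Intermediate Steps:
L(K, J) = 1
(10*((17 + 23)*(0 + 5)))*L(0, -1) = (10*((17 + 23)*(0 + 5)))*1 = (10*(40*5))*1 = (10*200)*1 = 2000*1 = 2000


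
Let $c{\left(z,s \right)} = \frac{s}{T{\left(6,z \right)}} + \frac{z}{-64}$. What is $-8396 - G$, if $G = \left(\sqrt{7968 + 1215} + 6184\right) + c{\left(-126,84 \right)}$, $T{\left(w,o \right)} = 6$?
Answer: $- \frac{467071}{32} - \sqrt{9183} \approx -14692.0$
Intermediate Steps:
$c{\left(z,s \right)} = - \frac{z}{64} + \frac{s}{6}$ ($c{\left(z,s \right)} = \frac{s}{6} + \frac{z}{-64} = s \frac{1}{6} + z \left(- \frac{1}{64}\right) = \frac{s}{6} - \frac{z}{64} = - \frac{z}{64} + \frac{s}{6}$)
$G = \frac{198399}{32} + \sqrt{9183}$ ($G = \left(\sqrt{7968 + 1215} + 6184\right) + \left(\left(- \frac{1}{64}\right) \left(-126\right) + \frac{1}{6} \cdot 84\right) = \left(\sqrt{9183} + 6184\right) + \left(\frac{63}{32} + 14\right) = \left(6184 + \sqrt{9183}\right) + \frac{511}{32} = \frac{198399}{32} + \sqrt{9183} \approx 6295.8$)
$-8396 - G = -8396 - \left(\frac{198399}{32} + \sqrt{9183}\right) = - \frac{467071}{32} - \sqrt{9183}$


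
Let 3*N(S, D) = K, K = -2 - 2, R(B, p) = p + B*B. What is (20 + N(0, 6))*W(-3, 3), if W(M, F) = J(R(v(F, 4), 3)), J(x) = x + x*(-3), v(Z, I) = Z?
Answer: -448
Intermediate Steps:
R(B, p) = p + B²
K = -4
N(S, D) = -4/3 (N(S, D) = (⅓)*(-4) = -4/3)
J(x) = -2*x (J(x) = x - 3*x = -2*x)
W(M, F) = -6 - 2*F² (W(M, F) = -2*(3 + F²) = -6 - 2*F²)
(20 + N(0, 6))*W(-3, 3) = (20 - 4/3)*(-6 - 2*3²) = 56*(-6 - 2*9)/3 = 56*(-6 - 18)/3 = (56/3)*(-24) = -448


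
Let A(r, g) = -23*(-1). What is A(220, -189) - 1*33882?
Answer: -33859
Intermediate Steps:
A(r, g) = 23
A(220, -189) - 1*33882 = 23 - 1*33882 = 23 - 33882 = -33859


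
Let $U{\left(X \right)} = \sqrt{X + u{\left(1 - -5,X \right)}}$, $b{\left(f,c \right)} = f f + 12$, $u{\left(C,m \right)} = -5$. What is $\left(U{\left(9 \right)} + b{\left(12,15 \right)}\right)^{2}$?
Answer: $24964$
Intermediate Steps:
$b{\left(f,c \right)} = 12 + f^{2}$ ($b{\left(f,c \right)} = f^{2} + 12 = 12 + f^{2}$)
$U{\left(X \right)} = \sqrt{-5 + X}$ ($U{\left(X \right)} = \sqrt{X - 5} = \sqrt{-5 + X}$)
$\left(U{\left(9 \right)} + b{\left(12,15 \right)}\right)^{2} = \left(\sqrt{-5 + 9} + \left(12 + 12^{2}\right)\right)^{2} = \left(\sqrt{4} + \left(12 + 144\right)\right)^{2} = \left(2 + 156\right)^{2} = 158^{2} = 24964$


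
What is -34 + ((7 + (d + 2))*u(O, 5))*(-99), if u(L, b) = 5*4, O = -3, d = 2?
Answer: -21814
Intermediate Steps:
u(L, b) = 20
-34 + ((7 + (d + 2))*u(O, 5))*(-99) = -34 + ((7 + (2 + 2))*20)*(-99) = -34 + ((7 + 4)*20)*(-99) = -34 + (11*20)*(-99) = -34 + 220*(-99) = -34 - 21780 = -21814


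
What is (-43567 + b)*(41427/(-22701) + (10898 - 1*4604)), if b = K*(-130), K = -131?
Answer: -180500462199/1081 ≈ -1.6698e+8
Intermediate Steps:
b = 17030 (b = -131*(-130) = 17030)
(-43567 + b)*(41427/(-22701) + (10898 - 1*4604)) = (-43567 + 17030)*(41427/(-22701) + (10898 - 1*4604)) = -26537*(41427*(-1/22701) + (10898 - 4604)) = -26537*(-13809/7567 + 6294) = -26537*47612889/7567 = -180500462199/1081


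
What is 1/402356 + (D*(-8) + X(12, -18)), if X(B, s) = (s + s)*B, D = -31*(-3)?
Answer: -473170655/402356 ≈ -1176.0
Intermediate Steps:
D = 93
X(B, s) = 2*B*s (X(B, s) = (2*s)*B = 2*B*s)
1/402356 + (D*(-8) + X(12, -18)) = 1/402356 + (93*(-8) + 2*12*(-18)) = 1/402356 + (-744 - 432) = 1/402356 - 1176 = -473170655/402356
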